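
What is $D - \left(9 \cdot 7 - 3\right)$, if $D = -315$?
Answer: $-375$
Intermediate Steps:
$D - \left(9 \cdot 7 - 3\right) = -315 - \left(9 \cdot 7 - 3\right) = -315 - \left(63 - 3\right) = -315 - 60 = -375$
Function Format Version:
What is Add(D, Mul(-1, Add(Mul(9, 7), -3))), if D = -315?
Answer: -375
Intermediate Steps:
Add(D, Mul(-1, Add(Mul(9, 7), -3))) = Add(-315, Mul(-1, Add(Mul(9, 7), -3))) = Add(-315, Mul(-1, Add(63, -3))) = Add(-315, Mul(-1, 60)) = Add(-315, -60) = -375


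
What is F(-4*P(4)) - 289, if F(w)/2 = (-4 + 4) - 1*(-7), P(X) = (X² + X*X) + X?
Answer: -275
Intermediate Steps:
P(X) = X + 2*X² (P(X) = (X² + X²) + X = 2*X² + X = X + 2*X²)
F(w) = 14 (F(w) = 2*((-4 + 4) - 1*(-7)) = 2*(0 + 7) = 2*7 = 14)
F(-4*P(4)) - 289 = 14 - 289 = -275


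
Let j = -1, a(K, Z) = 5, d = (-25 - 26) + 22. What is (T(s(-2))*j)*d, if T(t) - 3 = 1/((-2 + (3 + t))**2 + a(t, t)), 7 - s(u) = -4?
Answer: 12992/149 ≈ 87.195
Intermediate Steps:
d = -29 (d = -51 + 22 = -29)
s(u) = 11 (s(u) = 7 - 1*(-4) = 7 + 4 = 11)
T(t) = 3 + 1/(5 + (1 + t)**2) (T(t) = 3 + 1/((-2 + (3 + t))**2 + 5) = 3 + 1/((1 + t)**2 + 5) = 3 + 1/(5 + (1 + t)**2))
(T(s(-2))*j)*d = (((16 + 3*(1 + 11)**2)/(5 + (1 + 11)**2))*(-1))*(-29) = (((16 + 3*12**2)/(5 + 12**2))*(-1))*(-29) = (((16 + 3*144)/(5 + 144))*(-1))*(-29) = (((16 + 432)/149)*(-1))*(-29) = (((1/149)*448)*(-1))*(-29) = ((448/149)*(-1))*(-29) = -448/149*(-29) = 12992/149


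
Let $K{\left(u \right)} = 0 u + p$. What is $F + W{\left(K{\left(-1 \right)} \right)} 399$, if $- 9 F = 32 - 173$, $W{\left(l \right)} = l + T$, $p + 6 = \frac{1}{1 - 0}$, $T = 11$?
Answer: $\frac{7229}{3} \approx 2409.7$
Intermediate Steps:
$p = -5$ ($p = -6 + \frac{1}{1 - 0} = -6 + \frac{1}{1 + 0} = -6 + 1^{-1} = -6 + 1 = -5$)
$K{\left(u \right)} = -5$ ($K{\left(u \right)} = 0 u - 5 = 0 - 5 = -5$)
$W{\left(l \right)} = 11 + l$ ($W{\left(l \right)} = l + 11 = 11 + l$)
$F = \frac{47}{3}$ ($F = - \frac{32 - 173}{9} = \left(- \frac{1}{9}\right) \left(-141\right) = \frac{47}{3} \approx 15.667$)
$F + W{\left(K{\left(-1 \right)} \right)} 399 = \frac{47}{3} + \left(11 - 5\right) 399 = \frac{47}{3} + 6 \cdot 399 = \frac{47}{3} + 2394 = \frac{7229}{3}$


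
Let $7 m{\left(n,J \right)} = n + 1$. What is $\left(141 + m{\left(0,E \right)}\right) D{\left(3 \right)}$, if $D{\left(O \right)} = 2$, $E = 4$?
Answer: $\frac{1976}{7} \approx 282.29$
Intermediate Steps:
$m{\left(n,J \right)} = \frac{1}{7} + \frac{n}{7}$ ($m{\left(n,J \right)} = \frac{n + 1}{7} = \frac{1 + n}{7} = \frac{1}{7} + \frac{n}{7}$)
$\left(141 + m{\left(0,E \right)}\right) D{\left(3 \right)} = \left(141 + \left(\frac{1}{7} + \frac{1}{7} \cdot 0\right)\right) 2 = \left(141 + \left(\frac{1}{7} + 0\right)\right) 2 = \left(141 + \frac{1}{7}\right) 2 = \frac{988}{7} \cdot 2 = \frac{1976}{7}$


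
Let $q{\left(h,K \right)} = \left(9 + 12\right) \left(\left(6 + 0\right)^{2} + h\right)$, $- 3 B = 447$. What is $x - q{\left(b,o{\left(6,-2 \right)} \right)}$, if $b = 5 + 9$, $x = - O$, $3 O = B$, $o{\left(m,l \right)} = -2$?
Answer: $- \frac{3001}{3} \approx -1000.3$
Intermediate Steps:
$B = -149$ ($B = \left(- \frac{1}{3}\right) 447 = -149$)
$O = - \frac{149}{3}$ ($O = \frac{1}{3} \left(-149\right) = - \frac{149}{3} \approx -49.667$)
$x = \frac{149}{3}$ ($x = \left(-1\right) \left(- \frac{149}{3}\right) = \frac{149}{3} \approx 49.667$)
$b = 14$
$q{\left(h,K \right)} = 756 + 21 h$ ($q{\left(h,K \right)} = 21 \left(6^{2} + h\right) = 21 \left(36 + h\right) = 756 + 21 h$)
$x - q{\left(b,o{\left(6,-2 \right)} \right)} = \frac{149}{3} - \left(756 + 21 \cdot 14\right) = \frac{149}{3} - \left(756 + 294\right) = \frac{149}{3} - 1050 = - \frac{3001}{3}$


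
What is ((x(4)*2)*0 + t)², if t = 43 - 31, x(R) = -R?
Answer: 144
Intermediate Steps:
t = 12
((x(4)*2)*0 + t)² = ((-1*4*2)*0 + 12)² = (-4*2*0 + 12)² = (-8*0 + 12)² = (0 + 12)² = 12² = 144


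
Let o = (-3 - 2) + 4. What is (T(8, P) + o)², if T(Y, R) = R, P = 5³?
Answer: 15376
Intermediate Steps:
P = 125
o = -1 (o = -5 + 4 = -1)
(T(8, P) + o)² = (125 - 1)² = 124² = 15376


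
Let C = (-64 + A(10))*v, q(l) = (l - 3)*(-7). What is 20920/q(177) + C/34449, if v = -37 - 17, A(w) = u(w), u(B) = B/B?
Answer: -119421574/6993147 ≈ -17.077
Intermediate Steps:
u(B) = 1
A(w) = 1
q(l) = 21 - 7*l (q(l) = (-3 + l)*(-7) = 21 - 7*l)
v = -54
C = 3402 (C = (-64 + 1)*(-54) = -63*(-54) = 3402)
20920/q(177) + C/34449 = 20920/(21 - 7*177) + 3402/34449 = 20920/(21 - 1239) + 3402*(1/34449) = 20920/(-1218) + 1134/11483 = 20920*(-1/1218) + 1134/11483 = -10460/609 + 1134/11483 = -119421574/6993147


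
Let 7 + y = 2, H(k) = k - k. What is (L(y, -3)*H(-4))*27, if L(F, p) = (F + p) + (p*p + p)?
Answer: 0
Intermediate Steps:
H(k) = 0
y = -5 (y = -7 + 2 = -5)
L(F, p) = F + p**2 + 2*p (L(F, p) = (F + p) + (p**2 + p) = (F + p) + (p + p**2) = F + p**2 + 2*p)
(L(y, -3)*H(-4))*27 = ((-5 + (-3)**2 + 2*(-3))*0)*27 = ((-5 + 9 - 6)*0)*27 = -2*0*27 = 0*27 = 0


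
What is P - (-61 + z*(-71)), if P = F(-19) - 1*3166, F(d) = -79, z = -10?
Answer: -3894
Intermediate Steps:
P = -3245 (P = -79 - 1*3166 = -79 - 3166 = -3245)
P - (-61 + z*(-71)) = -3245 - (-61 - 10*(-71)) = -3245 - (-61 + 710) = -3245 - 1*649 = -3245 - 649 = -3894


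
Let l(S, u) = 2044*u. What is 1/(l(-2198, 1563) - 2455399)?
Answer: 1/739373 ≈ 1.3525e-6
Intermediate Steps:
1/(l(-2198, 1563) - 2455399) = 1/(2044*1563 - 2455399) = 1/(3194772 - 2455399) = 1/739373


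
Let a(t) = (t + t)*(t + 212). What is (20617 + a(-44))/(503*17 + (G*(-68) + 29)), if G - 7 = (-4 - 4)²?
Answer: 5833/3752 ≈ 1.5546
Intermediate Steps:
a(t) = 2*t*(212 + t) (a(t) = (2*t)*(212 + t) = 2*t*(212 + t))
G = 71 (G = 7 + (-4 - 4)² = 7 + (-8)² = 7 + 64 = 71)
(20617 + a(-44))/(503*17 + (G*(-68) + 29)) = (20617 + 2*(-44)*(212 - 44))/(503*17 + (71*(-68) + 29)) = (20617 + 2*(-44)*168)/(8551 + (-4828 + 29)) = (20617 - 14784)/(8551 - 4799) = 5833/3752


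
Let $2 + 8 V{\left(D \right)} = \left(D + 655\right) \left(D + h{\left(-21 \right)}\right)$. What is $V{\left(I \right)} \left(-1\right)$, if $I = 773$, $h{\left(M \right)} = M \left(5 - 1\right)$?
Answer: $- \frac{491945}{4} \approx -1.2299 \cdot 10^{5}$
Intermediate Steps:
$h{\left(M \right)} = 4 M$ ($h{\left(M \right)} = M 4 = 4 M$)
$V{\left(D \right)} = - \frac{1}{4} + \frac{\left(-84 + D\right) \left(655 + D\right)}{8}$ ($V{\left(D \right)} = - \frac{1}{4} + \frac{\left(D + 655\right) \left(D + 4 \left(-21\right)\right)}{8} = - \frac{1}{4} + \frac{\left(655 + D\right) \left(D - 84\right)}{8} = - \frac{1}{4} + \frac{\left(655 + D\right) \left(-84 + D\right)}{8} = - \frac{1}{4} + \frac{\left(-84 + D\right) \left(655 + D\right)}{8}$)
$V{\left(I \right)} \left(-1\right) = \left(- \frac{27511}{4} + \frac{773^{2}}{8} + \frac{571}{8} \cdot 773\right) \left(-1\right) = \left(- \frac{27511}{4} + \frac{1}{8} \cdot 597529 + \frac{441383}{8}\right) \left(-1\right) = \left(- \frac{27511}{4} + \frac{597529}{8} + \frac{441383}{8}\right) \left(-1\right) = \frac{491945}{4} \left(-1\right) = - \frac{491945}{4}$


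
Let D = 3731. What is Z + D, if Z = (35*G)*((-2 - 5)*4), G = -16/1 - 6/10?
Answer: 19999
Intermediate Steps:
G = -83/5 (G = -16*1 - 6*⅒ = -16 - ⅗ = -83/5 ≈ -16.600)
Z = 16268 (Z = (35*(-83/5))*((-2 - 5)*4) = -(-4067)*4 = -581*(-28) = 16268)
Z + D = 16268 + 3731 = 19999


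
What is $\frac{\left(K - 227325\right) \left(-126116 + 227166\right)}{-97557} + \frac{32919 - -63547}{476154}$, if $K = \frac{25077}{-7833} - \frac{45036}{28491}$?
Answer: $\frac{6457798410382235705687}{27425205672837903} \approx 2.3547 \cdot 10^{5}$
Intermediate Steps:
$K = - \frac{118581755}{24796667}$ ($K = 25077 \left(- \frac{1}{7833}\right) - \frac{15012}{9497} = - \frac{8359}{2611} - \frac{15012}{9497} = - \frac{118581755}{24796667} \approx -4.7822$)
$\frac{\left(K - 227325\right) \left(-126116 + 227166\right)}{-97557} + \frac{32919 - -63547}{476154} = \frac{\left(- \frac{118581755}{24796667} - 227325\right) \left(-126116 + 227166\right)}{-97557} + \frac{32919 - -63547}{476154} = \left(- \frac{5637020907530}{24796667}\right) 101050 \left(- \frac{1}{97557}\right) + \left(32919 + 63547\right) \frac{1}{476154} = \left(- \frac{569620962705906500}{24796667}\right) \left(- \frac{1}{97557}\right) + 96466 \cdot \frac{1}{476154} = \frac{569620962705906500}{2419088442519} + \frac{48233}{238077} = \frac{6457798410382235705687}{27425205672837903}$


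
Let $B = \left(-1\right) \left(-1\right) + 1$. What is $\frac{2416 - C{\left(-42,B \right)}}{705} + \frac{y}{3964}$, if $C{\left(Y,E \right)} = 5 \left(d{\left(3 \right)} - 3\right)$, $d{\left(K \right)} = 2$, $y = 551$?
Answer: $\frac{3328433}{931540} \approx 3.573$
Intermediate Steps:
$B = 2$ ($B = 1 + 1 = 2$)
$C{\left(Y,E \right)} = -5$ ($C{\left(Y,E \right)} = 5 \left(2 - 3\right) = 5 \left(-1\right) = -5$)
$\frac{2416 - C{\left(-42,B \right)}}{705} + \frac{y}{3964} = \frac{2416 - -5}{705} + \frac{551}{3964} = \left(2416 + 5\right) \frac{1}{705} + 551 \cdot \frac{1}{3964} = 2421 \cdot \frac{1}{705} + \frac{551}{3964} = \frac{807}{235} + \frac{551}{3964} = \frac{3328433}{931540}$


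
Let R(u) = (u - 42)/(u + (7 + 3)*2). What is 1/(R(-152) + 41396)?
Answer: 66/2732233 ≈ 2.4156e-5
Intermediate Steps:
R(u) = (-42 + u)/(20 + u) (R(u) = (-42 + u)/(u + 10*2) = (-42 + u)/(u + 20) = (-42 + u)/(20 + u))
1/(R(-152) + 41396) = 1/((-42 - 152)/(20 - 152) + 41396) = 1/(-194/(-132) + 41396) = 1/(-1/132*(-194) + 41396) = 1/(97/66 + 41396) = 1/(2732233/66) = 66/2732233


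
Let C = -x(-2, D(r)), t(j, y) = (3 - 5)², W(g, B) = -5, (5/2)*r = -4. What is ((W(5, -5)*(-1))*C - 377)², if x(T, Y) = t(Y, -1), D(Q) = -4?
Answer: 157609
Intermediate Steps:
r = -8/5 (r = (⅖)*(-4) = -8/5 ≈ -1.6000)
t(j, y) = 4 (t(j, y) = (-2)² = 4)
x(T, Y) = 4
C = -4 (C = -1*4 = -4)
((W(5, -5)*(-1))*C - 377)² = (-5*(-1)*(-4) - 377)² = (5*(-4) - 377)² = (-20 - 377)² = (-397)² = 157609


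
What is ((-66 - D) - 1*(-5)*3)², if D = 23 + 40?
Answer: 12996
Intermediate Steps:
D = 63
((-66 - D) - 1*(-5)*3)² = ((-66 - 1*63) - 1*(-5)*3)² = ((-66 - 63) + 5*3)² = (-129 + 15)² = (-114)² = 12996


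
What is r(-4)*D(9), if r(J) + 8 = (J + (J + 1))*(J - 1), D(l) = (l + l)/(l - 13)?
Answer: -243/2 ≈ -121.50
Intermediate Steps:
D(l) = 2*l/(-13 + l) (D(l) = (2*l)/(-13 + l) = 2*l/(-13 + l))
r(J) = -8 + (1 + 2*J)*(-1 + J) (r(J) = -8 + (J + (J + 1))*(J - 1) = -8 + (J + (1 + J))*(-1 + J) = -8 + (1 + 2*J)*(-1 + J))
r(-4)*D(9) = (-9 - 1*(-4) + 2*(-4)²)*(2*9/(-13 + 9)) = (-9 + 4 + 2*16)*(2*9/(-4)) = (-9 + 4 + 32)*(2*9*(-¼)) = 27*(-9/2) = -243/2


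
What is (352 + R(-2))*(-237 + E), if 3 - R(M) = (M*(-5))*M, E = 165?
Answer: -27000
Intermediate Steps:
R(M) = 3 + 5*M² (R(M) = 3 - M*(-5)*M = 3 - (-5*M)*M = 3 - (-5)*M² = 3 + 5*M²)
(352 + R(-2))*(-237 + E) = (352 + (3 + 5*(-2)²))*(-237 + 165) = (352 + (3 + 5*4))*(-72) = (352 + (3 + 20))*(-72) = (352 + 23)*(-72) = 375*(-72) = -27000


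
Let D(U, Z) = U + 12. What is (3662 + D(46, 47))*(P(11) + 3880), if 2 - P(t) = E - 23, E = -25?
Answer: 14619600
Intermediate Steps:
P(t) = 50 (P(t) = 2 - (-25 - 23) = 2 - 1*(-48) = 2 + 48 = 50)
D(U, Z) = 12 + U
(3662 + D(46, 47))*(P(11) + 3880) = (3662 + (12 + 46))*(50 + 3880) = (3662 + 58)*3930 = 3720*3930 = 14619600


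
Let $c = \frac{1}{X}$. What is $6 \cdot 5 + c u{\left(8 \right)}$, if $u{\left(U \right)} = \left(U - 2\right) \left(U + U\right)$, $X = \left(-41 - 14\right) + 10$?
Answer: $\frac{418}{15} \approx 27.867$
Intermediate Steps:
$X = -45$ ($X = -55 + 10 = -45$)
$u{\left(U \right)} = 2 U \left(-2 + U\right)$ ($u{\left(U \right)} = \left(U - 2\right) 2 U = \left(-2 + U\right) 2 U = 2 U \left(-2 + U\right)$)
$c = - \frac{1}{45}$ ($c = \frac{1}{-45} = - \frac{1}{45} \approx -0.022222$)
$6 \cdot 5 + c u{\left(8 \right)} = 6 \cdot 5 - \frac{2 \cdot 8 \left(-2 + 8\right)}{45} = 30 - \frac{2 \cdot 8 \cdot 6}{45} = 30 - \frac{32}{15} = \frac{418}{15}$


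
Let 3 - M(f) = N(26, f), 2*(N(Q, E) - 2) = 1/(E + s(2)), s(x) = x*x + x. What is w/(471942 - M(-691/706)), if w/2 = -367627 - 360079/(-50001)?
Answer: -65161912507660/41826616465599 ≈ -1.5579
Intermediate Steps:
s(x) = x + x² (s(x) = x² + x = x + x²)
N(Q, E) = 2 + 1/(2*(6 + E)) (N(Q, E) = 2 + 1/(2*(E + 2*(1 + 2))) = 2 + 1/(2*(E + 2*3)) = 2 + 1/(2*(E + 6)) = 2 + 1/(2*(6 + E)))
M(f) = 3 - (25 + 4*f)/(2*(6 + f))
w = -36762715096/50001 (w = 2*(-367627 - 360079/(-50001)) = 2*(-367627 - 360079*(-1/50001)) = 2*(-367627 + 360079/50001) = 2*(-18381357548/50001) = -36762715096/50001 ≈ -7.3524e+5)
w/(471942 - M(-691/706)) = -36762715096/(50001*(471942 - (11/2 - 691/706)/(6 - 691/706))) = -36762715096/(50001*(471942 - 1596/(3545/706*353))) = -36762715096/(50001*(471942 - 706*1596/(3545*353))) = -36762715096/(50001*(471942 - 1*3192/3545)) = -36762715096/(50001*(471942 - 3192/3545)) = -36762715096/(50001*1673031198/3545) = -36762715096/50001*3545/1673031198 = -65161912507660/41826616465599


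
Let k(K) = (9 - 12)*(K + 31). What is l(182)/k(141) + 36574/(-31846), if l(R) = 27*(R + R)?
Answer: -13827278/684689 ≈ -20.195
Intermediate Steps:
k(K) = -93 - 3*K (k(K) = -3*(31 + K) = -93 - 3*K)
l(R) = 54*R (l(R) = 27*(2*R) = 54*R)
l(182)/k(141) + 36574/(-31846) = (54*182)/(-93 - 3*141) + 36574/(-31846) = 9828/(-93 - 423) + 36574*(-1/31846) = 9828/(-516) - 18287/15923 = 9828*(-1/516) - 18287/15923 = -819/43 - 18287/15923 = -13827278/684689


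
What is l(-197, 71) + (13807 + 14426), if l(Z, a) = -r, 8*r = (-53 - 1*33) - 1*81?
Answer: 226031/8 ≈ 28254.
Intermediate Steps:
r = -167/8 (r = ((-53 - 1*33) - 1*81)/8 = ((-53 - 33) - 81)/8 = (-86 - 81)/8 = (1/8)*(-167) = -167/8 ≈ -20.875)
l(Z, a) = 167/8 (l(Z, a) = -1*(-167/8) = 167/8)
l(-197, 71) + (13807 + 14426) = 167/8 + (13807 + 14426) = 167/8 + 28233 = 226031/8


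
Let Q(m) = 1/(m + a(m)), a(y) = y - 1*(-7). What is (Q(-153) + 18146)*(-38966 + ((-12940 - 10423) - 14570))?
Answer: -417227290047/299 ≈ -1.3954e+9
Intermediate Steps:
a(y) = 7 + y (a(y) = y + 7 = 7 + y)
Q(m) = 1/(7 + 2*m) (Q(m) = 1/(m + (7 + m)) = 1/(7 + 2*m))
(Q(-153) + 18146)*(-38966 + ((-12940 - 10423) - 14570)) = (1/(7 + 2*(-153)) + 18146)*(-38966 + ((-12940 - 10423) - 14570)) = (1/(7 - 306) + 18146)*(-38966 + (-23363 - 14570)) = (1/(-299) + 18146)*(-38966 - 37933) = (-1/299 + 18146)*(-76899) = (5425653/299)*(-76899) = -417227290047/299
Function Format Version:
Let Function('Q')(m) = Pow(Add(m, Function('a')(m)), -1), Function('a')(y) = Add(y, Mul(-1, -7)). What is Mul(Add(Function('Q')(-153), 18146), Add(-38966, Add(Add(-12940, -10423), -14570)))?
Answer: Rational(-417227290047, 299) ≈ -1.3954e+9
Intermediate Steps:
Function('a')(y) = Add(7, y) (Function('a')(y) = Add(y, 7) = Add(7, y))
Function('Q')(m) = Pow(Add(7, Mul(2, m)), -1) (Function('Q')(m) = Pow(Add(m, Add(7, m)), -1) = Pow(Add(7, Mul(2, m)), -1))
Mul(Add(Function('Q')(-153), 18146), Add(-38966, Add(Add(-12940, -10423), -14570))) = Mul(Add(Pow(Add(7, Mul(2, -153)), -1), 18146), Add(-38966, Add(Add(-12940, -10423), -14570))) = Mul(Add(Pow(Add(7, -306), -1), 18146), Add(-38966, Add(-23363, -14570))) = Mul(Add(Pow(-299, -1), 18146), Add(-38966, -37933)) = Mul(Add(Rational(-1, 299), 18146), -76899) = Mul(Rational(5425653, 299), -76899) = Rational(-417227290047, 299)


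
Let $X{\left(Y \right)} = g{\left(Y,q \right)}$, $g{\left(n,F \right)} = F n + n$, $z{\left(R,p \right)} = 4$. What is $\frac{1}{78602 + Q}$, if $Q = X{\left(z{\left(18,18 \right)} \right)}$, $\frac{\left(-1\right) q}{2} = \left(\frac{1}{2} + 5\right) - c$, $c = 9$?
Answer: $\frac{1}{78634} \approx 1.2717 \cdot 10^{-5}$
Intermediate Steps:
$q = 7$ ($q = - 2 \left(\left(\frac{1}{2} + 5\right) - 9\right) = - 2 \left(\frac{11}{2} - 9\right) = \left(-2\right) \left(- \frac{7}{2}\right) = 7$)
$g{\left(n,F \right)} = n + F n$
$X{\left(Y \right)} = 8 Y$ ($X{\left(Y \right)} = Y \left(1 + 7\right) = Y 8 = 8 Y$)
$Q = 32$ ($Q = 8 \cdot 4 = 32$)
$\frac{1}{78602 + Q} = \frac{1}{78602 + 32} = \frac{1}{78634}$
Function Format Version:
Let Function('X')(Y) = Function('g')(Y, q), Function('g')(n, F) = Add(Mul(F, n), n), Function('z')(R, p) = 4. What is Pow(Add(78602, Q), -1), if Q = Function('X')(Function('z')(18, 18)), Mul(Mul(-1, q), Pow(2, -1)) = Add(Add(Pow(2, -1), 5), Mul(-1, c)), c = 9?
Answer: Rational(1, 78634) ≈ 1.2717e-5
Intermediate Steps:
q = 7 (q = Mul(-2, Add(Add(Pow(2, -1), 5), Mul(-1, 9))) = Mul(-2, Add(Add(Rational(1, 2), 5), -9)) = Mul(-2, Add(Rational(11, 2), -9)) = Mul(-2, Rational(-7, 2)) = 7)
Function('g')(n, F) = Add(n, Mul(F, n))
Function('X')(Y) = Mul(8, Y) (Function('X')(Y) = Mul(Y, Add(1, 7)) = Mul(Y, 8) = Mul(8, Y))
Q = 32 (Q = Mul(8, 4) = 32)
Pow(Add(78602, Q), -1) = Pow(Add(78602, 32), -1) = Pow(78634, -1) = Rational(1, 78634)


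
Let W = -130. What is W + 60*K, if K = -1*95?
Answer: -5830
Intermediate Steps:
K = -95
W + 60*K = -130 + 60*(-95) = -130 - 5700 = -5830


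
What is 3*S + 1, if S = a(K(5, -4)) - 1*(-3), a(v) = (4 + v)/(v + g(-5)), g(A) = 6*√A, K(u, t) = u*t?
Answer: 338/29 + 72*I*√5/145 ≈ 11.655 + 1.1103*I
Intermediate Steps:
K(u, t) = t*u
a(v) = (4 + v)/(v + 6*I*√5) (a(v) = (4 + v)/(v + 6*√(-5)) = (4 + v)/(v + 6*(I*√5)) = (4 + v)/(v + 6*I*√5))
S = 3 - 16/(-20 + 6*I*√5) (S = (4 - 4*5)/(-4*5 + 6*I*√5) - 1*(-3) = (4 - 20)/(-20 + 6*I*√5) + 3 = -16/(-20 + 6*I*√5) + 3 = 3 - 16/(-20 + 6*I*√5) ≈ 3.5517 + 0.37011*I)
3*S + 1 = 3*(103/29 + 24*I*√5/145) + 1 = (309/29 + 72*I*√5/145) + 1 = 338/29 + 72*I*√5/145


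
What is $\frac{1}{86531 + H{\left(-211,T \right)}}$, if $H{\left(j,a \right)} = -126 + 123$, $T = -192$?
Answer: $\frac{1}{86528} \approx 1.1557 \cdot 10^{-5}$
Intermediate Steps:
$H{\left(j,a \right)} = -3$
$\frac{1}{86531 + H{\left(-211,T \right)}} = \frac{1}{86531 - 3} = \frac{1}{86528}$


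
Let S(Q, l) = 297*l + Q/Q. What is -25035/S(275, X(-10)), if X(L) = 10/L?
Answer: 25035/296 ≈ 84.578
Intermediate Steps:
S(Q, l) = 1 + 297*l (S(Q, l) = 297*l + 1 = 1 + 297*l)
-25035/S(275, X(-10)) = -25035/(1 + 297*(10/(-10))) = -25035/(1 + 297*(10*(-⅒))) = -25035/(1 + 297*(-1)) = -25035/(1 - 297) = -25035/(-296) = -25035*(-1/296) = 25035/296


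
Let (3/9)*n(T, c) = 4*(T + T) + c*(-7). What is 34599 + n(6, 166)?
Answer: 31257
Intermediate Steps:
n(T, c) = -21*c + 24*T (n(T, c) = 3*(4*(T + T) + c*(-7)) = 3*(4*(2*T) - 7*c) = 3*(8*T - 7*c) = 3*(-7*c + 8*T) = -21*c + 24*T)
34599 + n(6, 166) = 34599 + (-21*166 + 24*6) = 34599 + (-3486 + 144) = 34599 - 3342 = 31257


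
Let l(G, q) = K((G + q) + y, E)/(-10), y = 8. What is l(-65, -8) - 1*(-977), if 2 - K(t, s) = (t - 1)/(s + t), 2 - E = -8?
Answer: 24423/25 ≈ 976.92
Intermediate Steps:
E = 10 (E = 2 - 1*(-8) = 2 + 8 = 10)
K(t, s) = 2 - (-1 + t)/(s + t) (K(t, s) = 2 - (t - 1)/(s + t) = 2 - (-1 + t)/(s + t))
l(G, q) = -(29 + G + q)/(10*(18 + G + q)) (l(G, q) = ((1 + ((G + q) + 8) + 2*10)/(10 + ((G + q) + 8)))/(-10) = ((1 + (8 + G + q) + 20)/(10 + (8 + G + q)))*(-⅒) = ((29 + G + q)/(18 + G + q))*(-⅒) = -(29 + G + q)/(10*(18 + G + q)))
l(-65, -8) - 1*(-977) = (-29 - 1*(-65) - 1*(-8))/(10*(18 - 65 - 8)) - 1*(-977) = (⅒)*(-29 + 65 + 8)/(-55) + 977 = (⅒)*(-1/55)*44 + 977 = -2/25 + 977 = 24423/25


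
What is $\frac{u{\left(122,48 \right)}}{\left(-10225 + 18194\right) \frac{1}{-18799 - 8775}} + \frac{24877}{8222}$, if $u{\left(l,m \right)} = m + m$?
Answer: $- \frac{21566244275}{65521118} \approx -329.15$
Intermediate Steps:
$u{\left(l,m \right)} = 2 m$
$\frac{u{\left(122,48 \right)}}{\left(-10225 + 18194\right) \frac{1}{-18799 - 8775}} + \frac{24877}{8222} = \frac{2 \cdot 48}{\left(-10225 + 18194\right) \frac{1}{-18799 - 8775}} + \frac{24877}{8222} = \frac{96}{7969 \frac{1}{-27574}} + 24877 \cdot \frac{1}{8222} = \frac{96}{7969 \left(- \frac{1}{27574}\right)} + \frac{24877}{8222} = \frac{96}{- \frac{7969}{27574}} + \frac{24877}{8222} = 96 \left(- \frac{27574}{7969}\right) + \frac{24877}{8222} = - \frac{2647104}{7969} + \frac{24877}{8222} = - \frac{21566244275}{65521118}$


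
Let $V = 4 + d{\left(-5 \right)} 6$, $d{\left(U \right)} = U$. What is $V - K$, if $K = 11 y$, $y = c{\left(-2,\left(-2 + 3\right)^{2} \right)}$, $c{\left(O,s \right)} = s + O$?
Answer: $-15$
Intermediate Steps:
$c{\left(O,s \right)} = O + s$
$y = -1$ ($y = -2 + \left(-2 + 3\right)^{2} = -2 + 1^{2} = -2 + 1 = -1$)
$V = -26$ ($V = 4 - 30 = -26$)
$K = -11$ ($K = 11 \left(-1\right) = -11$)
$V - K = -26 - -11 = -26 + 11 = -15$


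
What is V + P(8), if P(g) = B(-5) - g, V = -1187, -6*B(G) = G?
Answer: -7165/6 ≈ -1194.2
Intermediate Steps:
B(G) = -G/6
P(g) = ⅚ - g (P(g) = -⅙*(-5) - g = ⅚ - g)
V + P(8) = -1187 + (⅚ - 1*8) = -1187 + (⅚ - 8) = -1187 - 43/6 = -7165/6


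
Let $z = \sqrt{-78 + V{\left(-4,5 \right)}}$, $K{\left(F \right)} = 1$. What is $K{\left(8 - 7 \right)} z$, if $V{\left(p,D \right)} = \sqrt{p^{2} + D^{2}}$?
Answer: $\sqrt{-78 + \sqrt{41}} \approx 8.4615 i$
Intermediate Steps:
$V{\left(p,D \right)} = \sqrt{D^{2} + p^{2}}$
$z = \sqrt{-78 + \sqrt{41}}$ ($z = \sqrt{-78 + \sqrt{5^{2} + \left(-4\right)^{2}}} = \sqrt{-78 + \sqrt{25 + 16}} = \sqrt{-78 + \sqrt{41}} \approx 8.4615 i$)
$K{\left(8 - 7 \right)} z = 1 \sqrt{-78 + \sqrt{41}} = \sqrt{-78 + \sqrt{41}}$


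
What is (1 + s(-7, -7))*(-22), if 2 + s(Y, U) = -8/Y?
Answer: -22/7 ≈ -3.1429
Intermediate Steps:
s(Y, U) = -2 - 8/Y
(1 + s(-7, -7))*(-22) = (1 + (-2 - 8/(-7)))*(-22) = (1 + (-2 - 8*(-1/7)))*(-22) = (1 + (-2 + 8/7))*(-22) = (1 - 6/7)*(-22) = (1/7)*(-22) = -22/7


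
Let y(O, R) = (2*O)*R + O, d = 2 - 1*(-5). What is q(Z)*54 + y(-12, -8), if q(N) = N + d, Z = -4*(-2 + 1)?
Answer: 774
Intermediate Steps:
d = 7 (d = 2 + 5 = 7)
Z = 4 (Z = -4*(-1) = 4)
q(N) = 7 + N (q(N) = N + 7 = 7 + N)
y(O, R) = O + 2*O*R (y(O, R) = 2*O*R + O = O + 2*O*R)
q(Z)*54 + y(-12, -8) = (7 + 4)*54 - 12*(1 + 2*(-8)) = 11*54 - 12*(1 - 16) = 594 - 12*(-15) = 594 + 180 = 774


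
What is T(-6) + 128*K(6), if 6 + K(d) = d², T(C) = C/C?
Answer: 3841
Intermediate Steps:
T(C) = 1
K(d) = -6 + d²
T(-6) + 128*K(6) = 1 + 128*(-6 + 6²) = 1 + 128*(-6 + 36) = 1 + 128*30 = 1 + 3840 = 3841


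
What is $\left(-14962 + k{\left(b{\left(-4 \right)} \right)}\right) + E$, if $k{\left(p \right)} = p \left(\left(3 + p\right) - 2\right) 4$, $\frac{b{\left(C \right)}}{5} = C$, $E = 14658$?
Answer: $1216$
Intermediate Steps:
$b{\left(C \right)} = 5 C$
$k{\left(p \right)} = 4 p \left(1 + p\right)$ ($k{\left(p \right)} = p \left(1 + p\right) 4 = 4 p \left(1 + p\right)$)
$\left(-14962 + k{\left(b{\left(-4 \right)} \right)}\right) + E = \left(-14962 + 4 \cdot 5 \left(-4\right) \left(1 + 5 \left(-4\right)\right)\right) + 14658 = \left(-14962 + 4 \left(-20\right) \left(1 - 20\right)\right) + 14658 = \left(-14962 + 4 \left(-20\right) \left(-19\right)\right) + 14658 = \left(-14962 + 1520\right) + 14658 = -13442 + 14658 = 1216$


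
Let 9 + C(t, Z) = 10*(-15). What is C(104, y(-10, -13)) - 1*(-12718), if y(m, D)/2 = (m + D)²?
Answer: 12559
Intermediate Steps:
y(m, D) = 2*(D + m)² (y(m, D) = 2*(m + D)² = 2*(D + m)²)
C(t, Z) = -159 (C(t, Z) = -9 + 10*(-15) = -9 - 150 = -159)
C(104, y(-10, -13)) - 1*(-12718) = -159 - 1*(-12718) = -159 + 12718 = 12559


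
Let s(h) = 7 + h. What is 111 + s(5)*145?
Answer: 1851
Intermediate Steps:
111 + s(5)*145 = 111 + (7 + 5)*145 = 111 + 12*145 = 111 + 1740 = 1851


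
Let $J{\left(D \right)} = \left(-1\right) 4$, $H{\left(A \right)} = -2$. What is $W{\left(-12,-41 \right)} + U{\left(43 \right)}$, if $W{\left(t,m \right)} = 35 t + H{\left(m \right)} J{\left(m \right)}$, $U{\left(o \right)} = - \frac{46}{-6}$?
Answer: $- \frac{1213}{3} \approx -404.33$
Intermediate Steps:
$J{\left(D \right)} = -4$
$U{\left(o \right)} = \frac{23}{3}$ ($U{\left(o \right)} = \left(-46\right) \left(- \frac{1}{6}\right) = \frac{23}{3}$)
$W{\left(t,m \right)} = 8 + 35 t$ ($W{\left(t,m \right)} = 35 t - -8 = 35 t + 8 = 8 + 35 t$)
$W{\left(-12,-41 \right)} + U{\left(43 \right)} = \left(8 + 35 \left(-12\right)\right) + \frac{23}{3} = \left(8 - 420\right) + \frac{23}{3} = -412 + \frac{23}{3} = - \frac{1213}{3}$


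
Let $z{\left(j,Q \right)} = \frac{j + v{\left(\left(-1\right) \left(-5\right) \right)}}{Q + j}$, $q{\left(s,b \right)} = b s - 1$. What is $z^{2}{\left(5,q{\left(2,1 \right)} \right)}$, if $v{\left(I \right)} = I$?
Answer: $\frac{25}{9} \approx 2.7778$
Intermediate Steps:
$q{\left(s,b \right)} = -1 + b s$
$z{\left(j,Q \right)} = \frac{5 + j}{Q + j}$ ($z{\left(j,Q \right)} = \frac{j - -5}{Q + j} = \frac{j + 5}{Q + j} = \frac{5 + j}{Q + j}$)
$z^{2}{\left(5,q{\left(2,1 \right)} \right)} = \left(\frac{5 + 5}{\left(-1 + 1 \cdot 2\right) + 5}\right)^{2} = \left(\frac{1}{\left(-1 + 2\right) + 5} \cdot 10\right)^{2} = \left(\frac{1}{1 + 5} \cdot 10\right)^{2} = \left(\frac{1}{6} \cdot 10\right)^{2} = \left(\frac{5}{3}\right)^{2} = \frac{25}{9}$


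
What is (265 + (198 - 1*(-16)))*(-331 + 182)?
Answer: -71371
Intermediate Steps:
(265 + (198 - 1*(-16)))*(-331 + 182) = (265 + (198 + 16))*(-149) = (265 + 214)*(-149) = 479*(-149) = -71371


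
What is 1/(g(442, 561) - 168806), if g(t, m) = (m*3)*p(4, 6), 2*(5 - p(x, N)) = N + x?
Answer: -1/168806 ≈ -5.9240e-6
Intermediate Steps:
p(x, N) = 5 - N/2 - x/2 (p(x, N) = 5 - (N + x)/2 = 5 + (-N/2 - x/2) = 5 - N/2 - x/2)
g(t, m) = 0 (g(t, m) = (m*3)*(5 - 1/2*6 - 1/2*4) = (3*m)*(5 - 3 - 2) = (3*m)*0 = 0)
1/(g(442, 561) - 168806) = 1/(0 - 168806) = 1/(-168806) = -1/168806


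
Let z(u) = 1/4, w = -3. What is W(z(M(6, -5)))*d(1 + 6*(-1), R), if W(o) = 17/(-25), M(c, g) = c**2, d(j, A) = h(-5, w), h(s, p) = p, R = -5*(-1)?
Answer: 51/25 ≈ 2.0400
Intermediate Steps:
R = 5
d(j, A) = -3
z(u) = 1/4
W(o) = -17/25 (W(o) = 17*(-1/25) = -17/25)
W(z(M(6, -5)))*d(1 + 6*(-1), R) = -17/25*(-3) = 51/25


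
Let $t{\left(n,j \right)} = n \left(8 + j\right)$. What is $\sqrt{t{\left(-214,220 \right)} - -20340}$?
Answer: $2 i \sqrt{7113} \approx 168.68 i$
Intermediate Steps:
$\sqrt{t{\left(-214,220 \right)} - -20340} = \sqrt{- 214 \left(8 + 220\right) - -20340} = \sqrt{\left(-214\right) 228 + 20340} = \sqrt{-48792 + 20340} = \sqrt{-28452} = 2 i \sqrt{7113}$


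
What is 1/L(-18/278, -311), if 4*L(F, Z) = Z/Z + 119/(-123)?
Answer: 123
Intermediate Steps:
L(F, Z) = 1/123 (L(F, Z) = (Z/Z + 119/(-123))/4 = (1 + 119*(-1/123))/4 = (1 - 119/123)/4 = (¼)*(4/123) = 1/123)
1/L(-18/278, -311) = 1/(1/123) = 123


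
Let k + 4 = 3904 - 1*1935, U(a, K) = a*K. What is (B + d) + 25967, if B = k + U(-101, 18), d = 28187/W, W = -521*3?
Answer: 40787995/1563 ≈ 26096.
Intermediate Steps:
W = -1563
U(a, K) = K*a
k = 1965 (k = -4 + (3904 - 1*1935) = -4 + (3904 - 1935) = -4 + 1969 = 1965)
d = -28187/1563 (d = 28187/(-1563) = 28187*(-1/1563) = -28187/1563 ≈ -18.034)
B = 147 (B = 1965 + 18*(-101) = 1965 - 1818 = 147)
(B + d) + 25967 = (147 - 28187/1563) + 25967 = 201574/1563 + 25967 = 40787995/1563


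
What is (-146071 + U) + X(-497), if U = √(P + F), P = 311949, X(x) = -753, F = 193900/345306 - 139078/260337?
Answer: -146824 + √158789794538963416073245/713459747 ≈ -1.4627e+5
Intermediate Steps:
F = 136382024/4994218229 (F = 193900*(1/345306) - 139078*1/260337 = 96950/172653 - 139078/260337 = 136382024/4994218229 ≈ 0.027308)
U = √158789794538963416073245/713459747 (U = √(311949 + 136382024/4994218229) = √(1557941518700345/4994218229) = √158789794538963416073245/713459747 ≈ 558.52)
(-146071 + U) + X(-497) = (-146071 + √158789794538963416073245/713459747) - 753 = -146824 + √158789794538963416073245/713459747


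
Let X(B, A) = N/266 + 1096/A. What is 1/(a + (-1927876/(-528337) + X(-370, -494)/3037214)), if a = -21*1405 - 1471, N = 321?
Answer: -5548957619522044/171864263347865415595 ≈ -3.2287e-5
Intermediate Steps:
a = -30976 (a = -29505 - 1471 = -30976)
X(B, A) = 321/266 + 1096/A
1/(a + (-1927876/(-528337) + X(-370, -494)/3037214)) = 1/(-30976 + (-1927876/(-528337) + (321/266 + 1096/(-494))/3037214)) = 1/(-30976 + (-1927876*(-1/528337) + (321/266 + 1096*(-1/494))*(1/3037214))) = 1/(-30976 + (1927876/528337 + (321/266 - 548/247)*(1/3037214))) = 1/(-30976 + (1927876/528337 - 3499/3458*1/3037214)) = 1/(-30976 + (1927876/528337 - 3499/10502686012)) = 1/(-30976 + 20247874449419349/5548957619522044) = 1/(-171864263347865415595/5548957619522044) = -5548957619522044/171864263347865415595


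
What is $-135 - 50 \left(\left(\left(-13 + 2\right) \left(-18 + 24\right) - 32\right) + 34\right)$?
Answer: $3065$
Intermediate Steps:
$-135 - 50 \left(\left(\left(-13 + 2\right) \left(-18 + 24\right) - 32\right) + 34\right) = -135 - 50 \left(\left(\left(-11\right) 6 - 32\right) + 34\right) = -135 - 50 \left(\left(-66 - 32\right) + 34\right) = -135 - 50 \left(-98 + 34\right) = -135 - -3200 = -135 + 3200 = 3065$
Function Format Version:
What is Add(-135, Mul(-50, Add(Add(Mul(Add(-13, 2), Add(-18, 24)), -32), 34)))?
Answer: 3065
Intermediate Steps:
Add(-135, Mul(-50, Add(Add(Mul(Add(-13, 2), Add(-18, 24)), -32), 34))) = Add(-135, Mul(-50, Add(Add(Mul(-11, 6), -32), 34))) = Add(-135, Mul(-50, Add(Add(-66, -32), 34))) = Add(-135, Mul(-50, Add(-98, 34))) = Add(-135, Mul(-50, -64)) = Add(-135, 3200) = 3065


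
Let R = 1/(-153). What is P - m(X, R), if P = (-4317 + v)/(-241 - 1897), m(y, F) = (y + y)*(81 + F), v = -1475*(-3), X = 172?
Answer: -4556992774/163557 ≈ -27862.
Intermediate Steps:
R = -1/153 ≈ -0.0065359
v = 4425
m(y, F) = 2*y*(81 + F) (m(y, F) = (2*y)*(81 + F) = 2*y*(81 + F))
P = -54/1069 (P = (-4317 + 4425)/(-241 - 1897) = 108/(-2138) = 108*(-1/2138) = -54/1069 ≈ -0.050515)
P - m(X, R) = -54/1069 - 2*172*(81 - 1/153) = -54/1069 - 2*172*12392/153 = -54/1069 - 1*4262848/153 = -54/1069 - 4262848/153 = -4556992774/163557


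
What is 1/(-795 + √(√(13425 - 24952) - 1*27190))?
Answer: -1/(795 - √(-27190 + I*√11527)) ≈ -0.0012064 - 0.00025033*I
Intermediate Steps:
1/(-795 + √(√(13425 - 24952) - 1*27190)) = 1/(-795 + √(√(-11527) - 27190)) = 1/(-795 + √(I*√11527 - 27190)) = 1/(-795 + √(-27190 + I*√11527))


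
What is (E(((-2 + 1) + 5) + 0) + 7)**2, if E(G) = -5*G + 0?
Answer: 169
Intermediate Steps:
E(G) = -5*G
(E(((-2 + 1) + 5) + 0) + 7)**2 = (-5*(((-2 + 1) + 5) + 0) + 7)**2 = (-5*((-1 + 5) + 0) + 7)**2 = (-5*(4 + 0) + 7)**2 = (-5*4 + 7)**2 = (-20 + 7)**2 = (-13)**2 = 169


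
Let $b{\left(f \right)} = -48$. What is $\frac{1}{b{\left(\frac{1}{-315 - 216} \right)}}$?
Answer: $- \frac{1}{48} \approx -0.020833$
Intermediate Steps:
$\frac{1}{b{\left(\frac{1}{-315 - 216} \right)}} = \frac{1}{-48} = - \frac{1}{48}$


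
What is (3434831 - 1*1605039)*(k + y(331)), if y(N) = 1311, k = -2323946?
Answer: -4249938941920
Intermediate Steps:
(3434831 - 1*1605039)*(k + y(331)) = (3434831 - 1*1605039)*(-2323946 + 1311) = (3434831 - 1605039)*(-2322635) = 1829792*(-2322635) = -4249938941920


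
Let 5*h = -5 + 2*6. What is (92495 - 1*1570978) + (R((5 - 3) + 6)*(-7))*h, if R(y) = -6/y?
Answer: -29569513/20 ≈ -1.4785e+6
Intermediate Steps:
h = 7/5 (h = (-5 + 2*6)/5 = (-5 + 12)/5 = (⅕)*7 = 7/5 ≈ 1.4000)
(92495 - 1*1570978) + (R((5 - 3) + 6)*(-7))*h = (92495 - 1*1570978) + (-6/((5 - 3) + 6)*(-7))*(7/5) = (92495 - 1570978) + (-6/(2 + 6)*(-7))*(7/5) = -1478483 + (-6/8*(-7))*(7/5) = -1478483 + (-6*⅛*(-7))*(7/5) = -1478483 - ¾*(-7)*(7/5) = -1478483 + (21/4)*(7/5) = -1478483 + 147/20 = -29569513/20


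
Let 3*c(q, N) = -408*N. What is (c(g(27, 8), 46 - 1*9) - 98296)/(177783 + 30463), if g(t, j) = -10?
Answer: -51664/104123 ≈ -0.49618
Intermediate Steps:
c(q, N) = -136*N (c(q, N) = (-408*N)/3 = -136*N)
(c(g(27, 8), 46 - 1*9) - 98296)/(177783 + 30463) = (-136*(46 - 1*9) - 98296)/(177783 + 30463) = (-136*(46 - 9) - 98296)/208246 = (-136*37 - 98296)*(1/208246) = (-5032 - 98296)*(1/208246) = -103328*1/208246 = -51664/104123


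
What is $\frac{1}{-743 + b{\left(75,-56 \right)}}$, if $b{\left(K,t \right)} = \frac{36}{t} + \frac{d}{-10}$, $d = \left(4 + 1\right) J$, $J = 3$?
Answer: $- \frac{7}{5216} \approx -0.001342$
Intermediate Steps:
$d = 15$ ($d = \left(4 + 1\right) 3 = 5 \cdot 3 = 15$)
$b{\left(K,t \right)} = - \frac{3}{2} + \frac{36}{t}$ ($b{\left(K,t \right)} = \frac{36}{t} + \frac{15}{-10} = \frac{36}{t} + 15 \left(- \frac{1}{10}\right) = \frac{36}{t} - \frac{3}{2} = - \frac{3}{2} + \frac{36}{t}$)
$\frac{1}{-743 + b{\left(75,-56 \right)}} = \frac{1}{-743 - \left(\frac{3}{2} - \frac{36}{-56}\right)} = \frac{1}{-743 + \left(- \frac{3}{2} + 36 \left(- \frac{1}{56}\right)\right)} = \frac{1}{-743 - \frac{15}{7}} = \frac{1}{- \frac{5216}{7}} = - \frac{7}{5216}$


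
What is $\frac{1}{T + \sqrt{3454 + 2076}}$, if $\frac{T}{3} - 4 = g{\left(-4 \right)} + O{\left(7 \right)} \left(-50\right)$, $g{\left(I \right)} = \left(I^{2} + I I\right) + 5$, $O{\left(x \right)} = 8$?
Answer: $- \frac{1077}{1154399} - \frac{\sqrt{5530}}{1154399} \approx -0.00099737$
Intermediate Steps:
$g{\left(I \right)} = 5 + 2 I^{2}$ ($g{\left(I \right)} = \left(I^{2} + I^{2}\right) + 5 = 2 I^{2} + 5 = 5 + 2 I^{2}$)
$T = -1077$ ($T = 12 + 3 \left(\left(5 + 2 \left(-4\right)^{2}\right) + 8 \left(-50\right)\right) = 12 + 3 \left(\left(5 + 2 \cdot 16\right) - 400\right) = 12 + 3 \left(\left(5 + 32\right) - 400\right) = 12 + 3 \left(37 - 400\right) = 12 + 3 \left(-363\right) = 12 - 1089 = -1077$)
$\frac{1}{T + \sqrt{3454 + 2076}} = \frac{1}{-1077 + \sqrt{3454 + 2076}} = \frac{1}{-1077 + \sqrt{5530}}$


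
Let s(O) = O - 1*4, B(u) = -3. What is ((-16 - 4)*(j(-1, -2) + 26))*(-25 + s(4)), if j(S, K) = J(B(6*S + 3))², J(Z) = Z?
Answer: 17500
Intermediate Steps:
j(S, K) = 9 (j(S, K) = (-3)² = 9)
s(O) = -4 + O (s(O) = O - 4 = -4 + O)
((-16 - 4)*(j(-1, -2) + 26))*(-25 + s(4)) = ((-16 - 4)*(9 + 26))*(-25 + (-4 + 4)) = (-20*35)*(-25 + 0) = -700*(-25) = 17500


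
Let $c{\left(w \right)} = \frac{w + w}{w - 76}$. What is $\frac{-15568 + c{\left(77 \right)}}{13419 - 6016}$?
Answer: $- \frac{15414}{7403} \approx -2.0821$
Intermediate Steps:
$c{\left(w \right)} = \frac{2 w}{-76 + w}$
$\frac{-15568 + c{\left(77 \right)}}{13419 - 6016} = \frac{-15568 + 2 \cdot 77 \frac{1}{-76 + 77}}{13419 - 6016} = \frac{-15568 + 2 \cdot 77 \cdot 1^{-1}}{7403} = \left(-15568 + 2 \cdot 77 \cdot 1\right) \frac{1}{7403} = \left(-15568 + 154\right) \frac{1}{7403} = \left(-15414\right) \frac{1}{7403} = - \frac{15414}{7403}$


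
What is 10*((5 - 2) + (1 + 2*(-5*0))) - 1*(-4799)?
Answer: 4839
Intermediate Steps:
10*((5 - 2) + (1 + 2*(-5*0))) - 1*(-4799) = 10*(3 + (1 + 2*0)) + 4799 = 10*(3 + (1 + 0)) + 4799 = 10*(3 + 1) + 4799 = 10*4 + 4799 = 40 + 4799 = 4839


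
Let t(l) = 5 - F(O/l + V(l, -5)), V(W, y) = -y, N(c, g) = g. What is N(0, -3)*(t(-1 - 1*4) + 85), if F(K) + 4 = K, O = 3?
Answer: -1344/5 ≈ -268.80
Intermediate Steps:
F(K) = -4 + K
t(l) = 4 - 3/l (t(l) = 5 - (-4 + (3/l - 1*(-5))) = 5 - (-4 + (3/l + 5)) = 5 - (-4 + (5 + 3/l)) = 5 - (1 + 3/l) = 5 + (-1 - 3/l) = 4 - 3/l)
N(0, -3)*(t(-1 - 1*4) + 85) = -3*((4 - 3/(-1 - 1*4)) + 85) = -3*((4 - 3/(-1 - 4)) + 85) = -3*((4 - 3/(-5)) + 85) = -3*((4 - 3*(-⅕)) + 85) = -3*((4 + ⅗) + 85) = -3*(23/5 + 85) = -3*448/5 = -1344/5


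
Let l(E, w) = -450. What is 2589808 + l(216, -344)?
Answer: 2589358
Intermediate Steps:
2589808 + l(216, -344) = 2589808 - 450 = 2589358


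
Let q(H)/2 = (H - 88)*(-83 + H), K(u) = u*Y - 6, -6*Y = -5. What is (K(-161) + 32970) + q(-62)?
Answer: 457979/6 ≈ 76330.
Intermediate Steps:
Y = ⅚ (Y = -⅙*(-5) = ⅚ ≈ 0.83333)
K(u) = -6 + 5*u/6 (K(u) = u*(⅚) - 6 = 5*u/6 - 6 = -6 + 5*u/6)
q(H) = 2*(-88 + H)*(-83 + H) (q(H) = 2*((H - 88)*(-83 + H)) = 2*((-88 + H)*(-83 + H)) = 2*(-88 + H)*(-83 + H))
(K(-161) + 32970) + q(-62) = ((-6 + (⅚)*(-161)) + 32970) + (14608 - 342*(-62) + 2*(-62)²) = ((-6 - 805/6) + 32970) + (14608 + 21204 + 2*3844) = (-841/6 + 32970) + (14608 + 21204 + 7688) = 196979/6 + 43500 = 457979/6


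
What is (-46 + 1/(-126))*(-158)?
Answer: 457963/63 ≈ 7269.3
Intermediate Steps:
(-46 + 1/(-126))*(-158) = (-46 - 1/126)*(-158) = -5797/126*(-158) = 457963/63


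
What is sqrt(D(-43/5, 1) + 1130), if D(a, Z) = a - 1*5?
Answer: sqrt(27910)/5 ≈ 33.413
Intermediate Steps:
D(a, Z) = -5 + a (D(a, Z) = a - 5 = -5 + a)
sqrt(D(-43/5, 1) + 1130) = sqrt((-5 - 43/5) + 1130) = sqrt(-68/5 + 1130) = sqrt(5582/5) = sqrt(27910)/5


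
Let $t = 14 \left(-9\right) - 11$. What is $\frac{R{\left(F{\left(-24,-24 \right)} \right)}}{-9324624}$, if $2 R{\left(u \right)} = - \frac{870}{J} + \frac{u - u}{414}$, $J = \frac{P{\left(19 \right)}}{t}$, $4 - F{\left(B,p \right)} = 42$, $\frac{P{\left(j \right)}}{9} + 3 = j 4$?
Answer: $- \frac{19865}{2042092656} \approx -9.7278 \cdot 10^{-6}$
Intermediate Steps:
$P{\left(j \right)} = -27 + 36 j$ ($P{\left(j \right)} = -27 + 9 j 4 = -27 + 9 \cdot 4 j = -27 + 36 j$)
$t = -137$ ($t = -126 - 11 = -137$)
$F{\left(B,p \right)} = -38$ ($F{\left(B,p \right)} = 4 - 42 = -38$)
$J = - \frac{657}{137}$ ($J = \frac{-27 + 36 \cdot 19}{-137} = \left(-27 + 684\right) \left(- \frac{1}{137}\right) = 657 \left(- \frac{1}{137}\right) = - \frac{657}{137} \approx -4.7956$)
$R{\left(u \right)} = \frac{19865}{219}$ ($R{\left(u \right)} = \frac{- \frac{870}{- \frac{657}{137}} + \frac{u - u}{414}}{2} = \frac{\left(-870\right) \left(- \frac{137}{657}\right) + 0 \cdot \frac{1}{414}}{2} = \frac{\frac{39730}{219} + 0}{2} = \frac{1}{2} \cdot \frac{39730}{219} = \frac{19865}{219}$)
$\frac{R{\left(F{\left(-24,-24 \right)} \right)}}{-9324624} = \frac{19865}{219 \left(-9324624\right)} = \frac{19865}{219} \left(- \frac{1}{9324624}\right) = - \frac{19865}{2042092656}$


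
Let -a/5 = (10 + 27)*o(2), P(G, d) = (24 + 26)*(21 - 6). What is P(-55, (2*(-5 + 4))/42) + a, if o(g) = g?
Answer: 380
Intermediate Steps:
P(G, d) = 750 (P(G, d) = 50*15 = 750)
a = -370 (a = -5*(10 + 27)*2 = -185*2 = -5*74 = -370)
P(-55, (2*(-5 + 4))/42) + a = 750 - 370 = 380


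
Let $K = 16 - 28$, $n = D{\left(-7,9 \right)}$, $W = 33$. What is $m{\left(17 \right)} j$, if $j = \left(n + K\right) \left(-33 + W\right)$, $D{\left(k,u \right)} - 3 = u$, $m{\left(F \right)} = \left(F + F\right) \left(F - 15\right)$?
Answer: $0$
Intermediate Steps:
$m{\left(F \right)} = 2 F \left(-15 + F\right)$
$D{\left(k,u \right)} = 3 + u$
$n = 12$ ($n = 3 + 9 = 12$)
$K = -12$ ($K = 16 - 28 = -12$)
$j = 0$ ($j = \left(12 - 12\right) \left(-33 + 33\right) = 0 \cdot 0 = 0$)
$m{\left(17 \right)} j = 2 \cdot 17 \left(-15 + 17\right) 0 = 2 \cdot 17 \cdot 2 \cdot 0 = 68 \cdot 0 = 0$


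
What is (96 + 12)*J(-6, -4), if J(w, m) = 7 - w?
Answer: 1404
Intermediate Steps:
(96 + 12)*J(-6, -4) = (96 + 12)*(7 - 1*(-6)) = 108*(7 + 6) = 108*13 = 1404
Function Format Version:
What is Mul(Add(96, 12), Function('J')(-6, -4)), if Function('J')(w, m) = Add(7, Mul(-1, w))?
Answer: 1404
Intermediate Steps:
Mul(Add(96, 12), Function('J')(-6, -4)) = Mul(Add(96, 12), Add(7, Mul(-1, -6))) = Mul(108, Add(7, 6)) = Mul(108, 13) = 1404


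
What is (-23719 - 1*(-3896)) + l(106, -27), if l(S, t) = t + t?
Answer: -19877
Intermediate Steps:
l(S, t) = 2*t
(-23719 - 1*(-3896)) + l(106, -27) = (-23719 - 1*(-3896)) + 2*(-27) = (-23719 + 3896) - 54 = -19823 - 54 = -19877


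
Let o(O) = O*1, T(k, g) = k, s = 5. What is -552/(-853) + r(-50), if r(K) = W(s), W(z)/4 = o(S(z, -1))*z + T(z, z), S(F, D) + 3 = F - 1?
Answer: 34672/853 ≈ 40.647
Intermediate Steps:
S(F, D) = -4 + F (S(F, D) = -3 + (F - 1) = -3 + (-1 + F) = -4 + F)
o(O) = O
W(z) = 4*z + 4*z*(-4 + z) (W(z) = 4*((-4 + z)*z + z) = 4*(z*(-4 + z) + z) = 4*(z + z*(-4 + z)) = 4*z + 4*z*(-4 + z))
r(K) = 40 (r(K) = 4*5*(-3 + 5) = 4*5*2 = 40)
-552/(-853) + r(-50) = -552/(-853) + 40 = -552*(-1/853) + 40 = 552/853 + 40 = 34672/853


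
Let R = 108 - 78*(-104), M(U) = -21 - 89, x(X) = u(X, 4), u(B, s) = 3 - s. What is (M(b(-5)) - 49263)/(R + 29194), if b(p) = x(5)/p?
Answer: -49373/37414 ≈ -1.3196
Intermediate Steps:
x(X) = -1 (x(X) = 3 - 1*4 = 3 - 4 = -1)
b(p) = -1/p
M(U) = -110
R = 8220 (R = 108 + 8112 = 8220)
(M(b(-5)) - 49263)/(R + 29194) = (-110 - 49263)/(8220 + 29194) = -49373/37414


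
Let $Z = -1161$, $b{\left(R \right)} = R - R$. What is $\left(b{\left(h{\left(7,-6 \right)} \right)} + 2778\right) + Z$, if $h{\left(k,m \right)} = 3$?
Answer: $1617$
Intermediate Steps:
$b{\left(R \right)} = 0$
$\left(b{\left(h{\left(7,-6 \right)} \right)} + 2778\right) + Z = \left(0 + 2778\right) - 1161 = 2778 - 1161 = 1617$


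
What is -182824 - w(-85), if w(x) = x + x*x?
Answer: -189964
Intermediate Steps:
w(x) = x + x²
-182824 - w(-85) = -182824 - (-85)*(1 - 85) = -182824 - (-85)*(-84) = -182824 - 1*7140 = -182824 - 7140 = -189964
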